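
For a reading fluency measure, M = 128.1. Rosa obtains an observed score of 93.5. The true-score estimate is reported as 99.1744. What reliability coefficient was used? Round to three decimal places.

0.836

T̂ = ρX + (1 − ρ)μ  ⇒  T̂ − μ = ρ(X − μ)
ρ = (T̂ − μ)/(X − μ) = (99.1744 − 128.1) / (93.5 − 128.1) = -28.9256 / -34.6 = 0.83600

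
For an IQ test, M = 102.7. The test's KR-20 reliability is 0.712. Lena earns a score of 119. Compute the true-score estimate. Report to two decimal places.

T̂ = ρX + (1 − ρ)μ
  = 0.712 × 119 + 0.288 × 102.7
  = 84.728 + 29.5776
  = 114.306
  ≈ 114.31

114.31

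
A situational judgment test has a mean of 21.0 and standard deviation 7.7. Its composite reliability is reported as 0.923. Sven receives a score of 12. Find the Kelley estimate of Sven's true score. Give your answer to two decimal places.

T̂ = 0.923(12) + 0.077(21.0) = 11.076 + 1.6170 = 12.693 → 12.69

12.69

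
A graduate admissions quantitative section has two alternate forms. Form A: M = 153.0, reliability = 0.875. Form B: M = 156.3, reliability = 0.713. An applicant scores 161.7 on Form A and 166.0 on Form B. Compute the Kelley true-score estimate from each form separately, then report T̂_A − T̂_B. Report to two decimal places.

-2.60

T̂_A = 0.875(161.7) + 0.125(153.0) = 160.6125
T̂_B = 0.713(166.0) + 0.287(156.3) = 163.2161
T̂_A − T̂_B = -2.6036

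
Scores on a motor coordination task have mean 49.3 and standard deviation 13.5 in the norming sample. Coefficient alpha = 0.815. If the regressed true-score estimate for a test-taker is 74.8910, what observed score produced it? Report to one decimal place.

80.7

T̂ = ρX + (1 − ρ)μ  ⇒  X = (T̂ − (1 − ρ)μ) / ρ
X = (74.8910 − 0.185 × 49.3) / 0.815 = (74.8910 − 9.1205) / 0.815 = 65.7705 / 0.815 = 80.700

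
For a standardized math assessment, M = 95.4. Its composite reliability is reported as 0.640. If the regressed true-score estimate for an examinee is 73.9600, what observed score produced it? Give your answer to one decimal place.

T̂ = ρX + (1 − ρ)μ  ⇒  X = (T̂ − (1 − ρ)μ) / ρ
X = (73.9600 − 0.360 × 95.4) / 0.640 = (73.9600 − 34.3440) / 0.640 = 39.6160 / 0.640 = 61.900

61.9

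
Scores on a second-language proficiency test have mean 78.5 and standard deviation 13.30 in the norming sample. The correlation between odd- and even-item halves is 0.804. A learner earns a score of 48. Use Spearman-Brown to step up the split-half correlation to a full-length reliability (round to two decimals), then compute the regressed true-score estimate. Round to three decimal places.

51.355

Spearman-Brown: ρ = 2r/(1 + r) = 2(0.804)/(1 + 0.804) = 1.6080/1.804 = 0.8914 → 0.89
Kelley's formula gives T̂ = 0.89·48 + 0.11·78.5 = 42.72 + 8.635 = 51.3550.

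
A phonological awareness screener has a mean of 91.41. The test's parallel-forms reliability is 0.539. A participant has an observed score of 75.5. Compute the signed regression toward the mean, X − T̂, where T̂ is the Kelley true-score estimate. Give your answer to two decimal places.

-7.33

T̂ = 0.539(75.5) + 0.461(91.41) = 40.6945 + 42.14001 = 82.8345 → 82.835
X − T̂ = 75.5 − 82.835 = -7.335 → -7.33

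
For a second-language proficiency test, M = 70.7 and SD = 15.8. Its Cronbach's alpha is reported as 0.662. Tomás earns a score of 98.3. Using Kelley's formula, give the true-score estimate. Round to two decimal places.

T̂ = ρX + (1 − ρ)μ
  = 0.662 × 98.3 + 0.338 × 70.7
  = 65.0746 + 23.8966
  = 88.971
  ≈ 88.97

88.97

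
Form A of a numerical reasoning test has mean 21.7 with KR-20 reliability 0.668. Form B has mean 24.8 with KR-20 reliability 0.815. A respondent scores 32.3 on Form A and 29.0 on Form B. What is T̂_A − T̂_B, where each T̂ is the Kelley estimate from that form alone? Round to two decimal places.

T̂_A = 0.668(32.3) + 0.332(21.7) = 28.7808
T̂_B = 0.815(29.0) + 0.185(24.8) = 28.2230
T̂_A − T̂_B = 0.5578

0.56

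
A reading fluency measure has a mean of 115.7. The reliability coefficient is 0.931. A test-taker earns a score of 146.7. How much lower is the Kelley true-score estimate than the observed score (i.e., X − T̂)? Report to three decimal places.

T̂ = ρX + (1 − ρ)μ
  = 0.931 × 146.7 + 0.069 × 115.7
  = 136.5777 + 7.9833
  = 144.56100
  ≈ 144.5610
X − T̂ = 146.7 − 144.5610 = 2.1390 → 2.139

2.139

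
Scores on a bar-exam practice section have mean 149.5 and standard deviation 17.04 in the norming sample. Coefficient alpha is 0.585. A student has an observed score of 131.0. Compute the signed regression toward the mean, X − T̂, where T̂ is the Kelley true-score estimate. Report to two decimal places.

-7.68

T̂ = ρX + (1 − ρ)μ
  = 0.585 × 131.0 + 0.415 × 149.5
  = 76.6350 + 62.0425
  = 138.6775
  ≈ 138.678
X − T̂ = 131.0 − 138.678 = -7.678 → -7.68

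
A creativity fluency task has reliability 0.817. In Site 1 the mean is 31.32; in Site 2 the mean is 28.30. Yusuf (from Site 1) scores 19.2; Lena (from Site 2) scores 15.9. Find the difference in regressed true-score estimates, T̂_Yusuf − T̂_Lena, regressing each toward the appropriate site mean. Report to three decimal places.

T̂_Yusuf = 0.817(19.2) + 0.183(31.32) = 21.41796
T̂_Lena = 0.817(15.9) + 0.183(28.30) = 18.16920
Difference = 21.41796 − 18.16920 = 3.24876

3.249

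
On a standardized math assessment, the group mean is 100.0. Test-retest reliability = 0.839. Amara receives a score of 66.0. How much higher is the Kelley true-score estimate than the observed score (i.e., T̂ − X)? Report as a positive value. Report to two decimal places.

5.47

T̂ = ρX + (1 − ρ)μ
  = 0.839 × 66.0 + 0.161 × 100.0
  = 55.3740 + 16.1000
  = 71.4740
  ≈ 71.474
T̂ − X = 71.474 − 66.0 = 5.474 → 5.47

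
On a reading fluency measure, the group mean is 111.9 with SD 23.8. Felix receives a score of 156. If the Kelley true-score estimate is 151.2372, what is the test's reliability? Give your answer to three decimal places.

T̂ = ρX + (1 − ρ)μ  ⇒  T̂ − μ = ρ(X − μ)
ρ = (T̂ − μ)/(X − μ) = (151.2372 − 111.9) / (156 − 111.9) = 39.3372 / 44.1 = 0.89200

0.892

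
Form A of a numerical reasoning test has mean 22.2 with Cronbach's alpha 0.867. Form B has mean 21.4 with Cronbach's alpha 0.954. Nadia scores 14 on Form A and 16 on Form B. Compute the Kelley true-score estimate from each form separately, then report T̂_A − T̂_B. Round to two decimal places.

T̂_A = 0.867(14) + 0.133(22.2) = 15.0906
T̂_B = 0.954(16) + 0.046(21.4) = 16.2484
T̂_A − T̂_B = -1.1578

-1.16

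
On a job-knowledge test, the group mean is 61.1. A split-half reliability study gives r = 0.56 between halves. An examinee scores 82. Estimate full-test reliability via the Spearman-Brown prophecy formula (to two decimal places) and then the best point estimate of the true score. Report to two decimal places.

Spearman-Brown: ρ = 2r/(1 + r) = 2(0.56)/(1 + 0.56) = 1.120/1.56 = 0.7179 → 0.72
T̂ = 0.72(82) + 0.28(61.1) = 59.04 + 17.108 = 76.148 → 76.15

76.15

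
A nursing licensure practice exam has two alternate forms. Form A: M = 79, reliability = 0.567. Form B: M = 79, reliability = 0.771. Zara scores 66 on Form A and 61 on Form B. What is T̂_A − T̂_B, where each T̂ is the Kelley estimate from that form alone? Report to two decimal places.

T̂_A = 0.567(66) + 0.433(79) = 71.6290
T̂_B = 0.771(61) + 0.229(79) = 65.1220
T̂_A − T̂_B = 6.5070

6.51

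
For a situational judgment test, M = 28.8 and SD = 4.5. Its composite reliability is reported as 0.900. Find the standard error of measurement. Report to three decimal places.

SEM = SD · √(1 − ρ) = 4.5 × √0.100 = 4.5 × 0.3162 = 1.4230

1.423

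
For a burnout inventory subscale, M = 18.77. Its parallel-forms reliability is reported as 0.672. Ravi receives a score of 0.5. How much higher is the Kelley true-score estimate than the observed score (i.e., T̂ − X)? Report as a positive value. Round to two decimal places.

T̂ = 0.672(0.5) + 0.328(18.77) = 0.3360 + 6.15656 = 6.4926 → 6.493
T̂ − X = 6.493 − 0.5 = 5.993 → 5.99

5.99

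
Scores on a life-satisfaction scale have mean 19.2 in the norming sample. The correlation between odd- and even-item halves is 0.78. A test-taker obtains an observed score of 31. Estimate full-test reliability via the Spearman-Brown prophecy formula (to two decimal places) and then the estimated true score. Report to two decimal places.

Spearman-Brown: ρ = 2r/(1 + r) = 2(0.78)/(1 + 0.78) = 1.560/1.78 = 0.8764 → 0.88
Regress the observed score toward the mean by the unreliability: T̂ = 0.88·31 + 0.12·19.2 = 27.28 + 2.304 = 29.584.

29.58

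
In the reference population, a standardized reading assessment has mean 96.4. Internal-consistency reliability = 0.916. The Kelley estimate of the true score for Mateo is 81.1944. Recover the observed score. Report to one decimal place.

79.8

T̂ = ρX + (1 − ρ)μ  ⇒  X = (T̂ − (1 − ρ)μ) / ρ
X = (81.1944 − 0.084 × 96.4) / 0.916 = (81.1944 − 8.0976) / 0.916 = 73.0968 / 0.916 = 79.800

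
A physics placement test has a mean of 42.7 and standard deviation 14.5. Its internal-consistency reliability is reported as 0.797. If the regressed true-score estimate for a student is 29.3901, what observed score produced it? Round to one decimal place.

26.0

T̂ = ρX + (1 − ρ)μ  ⇒  X = (T̂ − (1 − ρ)μ) / ρ
X = (29.3901 − 0.203 × 42.7) / 0.797 = (29.3901 − 8.6681) / 0.797 = 20.7220 / 0.797 = 26.000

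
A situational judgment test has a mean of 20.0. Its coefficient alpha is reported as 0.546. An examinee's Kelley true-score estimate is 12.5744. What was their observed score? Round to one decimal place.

6.4

T̂ = ρX + (1 − ρ)μ  ⇒  X = (T̂ − (1 − ρ)μ) / ρ
X = (12.5744 − 0.454 × 20.0) / 0.546 = (12.5744 − 9.0800) / 0.546 = 3.4944 / 0.546 = 6.400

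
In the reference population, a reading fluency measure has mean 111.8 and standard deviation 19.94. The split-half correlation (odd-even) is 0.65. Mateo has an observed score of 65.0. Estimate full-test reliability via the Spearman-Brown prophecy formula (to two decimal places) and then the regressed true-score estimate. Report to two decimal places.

74.83

Spearman-Brown: ρ = 2r/(1 + r) = 2(0.65)/(1 + 0.65) = 1.300/1.65 = 0.7879 → 0.79
Regress the observed score toward the mean by the unreliability: T̂ = 0.79·65.0 + 0.21·111.8 = 51.350 + 23.478 = 74.828.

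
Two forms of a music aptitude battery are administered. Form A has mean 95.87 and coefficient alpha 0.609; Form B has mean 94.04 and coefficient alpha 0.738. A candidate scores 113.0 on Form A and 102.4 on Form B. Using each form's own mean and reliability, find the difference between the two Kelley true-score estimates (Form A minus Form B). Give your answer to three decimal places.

T̂_A = 0.609(113.0) + 0.391(95.87) = 106.30217
T̂_B = 0.738(102.4) + 0.262(94.04) = 100.20968
T̂_A − T̂_B = 6.09249

6.092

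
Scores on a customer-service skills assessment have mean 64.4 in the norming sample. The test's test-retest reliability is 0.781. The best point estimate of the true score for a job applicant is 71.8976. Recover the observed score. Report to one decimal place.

T̂ = ρX + (1 − ρ)μ  ⇒  X = (T̂ − (1 − ρ)μ) / ρ
X = (71.8976 − 0.219 × 64.4) / 0.781 = (71.8976 − 14.1036) / 0.781 = 57.7940 / 0.781 = 74.000

74.0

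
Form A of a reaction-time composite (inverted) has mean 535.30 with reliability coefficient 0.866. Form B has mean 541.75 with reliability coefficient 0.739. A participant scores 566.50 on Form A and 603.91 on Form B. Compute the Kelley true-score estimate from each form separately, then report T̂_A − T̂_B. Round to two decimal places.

-25.37

T̂_A = 0.866(566.50) + 0.134(535.30) = 562.3192
T̂_B = 0.739(603.91) + 0.261(541.75) = 587.6862
T̂_A − T̂_B = -25.3670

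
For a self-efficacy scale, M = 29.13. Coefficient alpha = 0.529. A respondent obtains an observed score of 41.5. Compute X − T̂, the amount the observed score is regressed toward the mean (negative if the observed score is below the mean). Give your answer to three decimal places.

5.826

T̂ = 0.529(41.5) + 0.471(29.13) = 21.9535 + 13.72023 = 35.67373 → 35.6737
X − T̂ = 41.5 − 35.6737 = 5.8263 → 5.826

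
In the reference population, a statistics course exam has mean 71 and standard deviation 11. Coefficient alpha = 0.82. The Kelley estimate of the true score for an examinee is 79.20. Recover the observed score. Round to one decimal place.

T̂ = ρX + (1 − ρ)μ  ⇒  X = (T̂ − (1 − ρ)μ) / ρ
X = (79.20 − 0.18 × 71) / 0.82 = (79.20 − 12.78) / 0.82 = 66.42 / 0.82 = 81.000

81.0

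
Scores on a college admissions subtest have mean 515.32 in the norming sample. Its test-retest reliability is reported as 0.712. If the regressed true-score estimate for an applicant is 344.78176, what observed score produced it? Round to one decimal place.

275.8

T̂ = ρX + (1 − ρ)μ  ⇒  X = (T̂ − (1 − ρ)μ) / ρ
X = (344.78176 − 0.288 × 515.32) / 0.712 = (344.78176 − 148.41216) / 0.712 = 196.36960 / 0.712 = 275.800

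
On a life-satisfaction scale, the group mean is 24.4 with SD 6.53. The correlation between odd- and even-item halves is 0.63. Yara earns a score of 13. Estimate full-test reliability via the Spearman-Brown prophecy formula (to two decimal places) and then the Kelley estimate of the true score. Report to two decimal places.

Spearman-Brown: ρ = 2r/(1 + r) = 2(0.63)/(1 + 0.63) = 1.260/1.63 = 0.7730 → 0.77
T̂ = 0.77(13) + 0.23(24.4) = 10.01 + 5.612 = 15.622 → 15.62

15.62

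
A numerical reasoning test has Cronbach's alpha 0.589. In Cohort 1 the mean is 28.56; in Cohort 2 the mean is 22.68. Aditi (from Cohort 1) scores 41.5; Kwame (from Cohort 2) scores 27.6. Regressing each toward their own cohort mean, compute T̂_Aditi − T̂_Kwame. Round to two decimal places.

T̂_Aditi = 0.589(41.5) + 0.411(28.56) = 36.1817
T̂_Kwame = 0.589(27.6) + 0.411(22.68) = 25.5779
Difference = 36.1817 − 25.5779 = 10.6038

10.60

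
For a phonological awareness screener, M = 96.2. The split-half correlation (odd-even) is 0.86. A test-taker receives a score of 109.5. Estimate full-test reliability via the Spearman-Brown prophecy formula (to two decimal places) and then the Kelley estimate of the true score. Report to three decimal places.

108.436

Spearman-Brown: ρ = 2r/(1 + r) = 2(0.86)/(1 + 0.86) = 1.720/1.86 = 0.9247 → 0.92
T̂ = 0.92(109.5) + 0.08(96.2) = 100.740 + 7.696 = 108.4360 → 108.436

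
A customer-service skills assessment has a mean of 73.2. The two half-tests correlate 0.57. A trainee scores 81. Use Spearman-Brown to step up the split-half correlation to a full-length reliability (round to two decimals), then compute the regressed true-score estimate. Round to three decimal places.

78.894

Spearman-Brown: ρ = 2r/(1 + r) = 2(0.57)/(1 + 0.57) = 1.140/1.57 = 0.7261 → 0.73
T̂ = ρX + (1 − ρ)μ
  = 0.73 × 81 + 0.27 × 73.2
  = 59.13 + 19.764
  = 78.8940
  ≈ 78.894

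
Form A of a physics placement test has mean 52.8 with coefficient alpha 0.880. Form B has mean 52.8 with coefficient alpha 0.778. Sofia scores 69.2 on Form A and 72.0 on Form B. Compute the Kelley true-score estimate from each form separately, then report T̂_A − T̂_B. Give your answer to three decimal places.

T̂_A = 0.880(69.2) + 0.120(52.8) = 67.23200
T̂_B = 0.778(72.0) + 0.222(52.8) = 67.73760
T̂_A − T̂_B = -0.50560

-0.506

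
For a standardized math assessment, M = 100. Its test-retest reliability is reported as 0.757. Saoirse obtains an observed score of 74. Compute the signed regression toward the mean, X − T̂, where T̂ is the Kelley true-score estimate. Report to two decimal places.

-6.32

T̂ = 0.757(74) + 0.243(100) = 56.018 + 24.300 = 80.3180 → 80.318
X − T̂ = 74 − 80.318 = -6.318 → -6.32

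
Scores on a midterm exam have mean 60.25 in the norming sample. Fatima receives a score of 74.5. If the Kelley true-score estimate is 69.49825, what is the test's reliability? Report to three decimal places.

T̂ = ρX + (1 − ρ)μ  ⇒  T̂ − μ = ρ(X − μ)
ρ = (T̂ − μ)/(X − μ) = (69.49825 − 60.25) / (74.5 − 60.25) = 9.24825 / 14.25 = 0.64900

0.649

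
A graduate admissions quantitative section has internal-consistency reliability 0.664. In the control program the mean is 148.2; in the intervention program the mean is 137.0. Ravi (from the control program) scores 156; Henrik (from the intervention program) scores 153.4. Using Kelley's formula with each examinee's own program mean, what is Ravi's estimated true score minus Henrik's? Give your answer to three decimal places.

5.490

T̂_Ravi = 0.664(156) + 0.336(148.2) = 153.37920
T̂_Henrik = 0.664(153.4) + 0.336(137.0) = 147.88960
Difference = 153.37920 − 147.88960 = 5.48960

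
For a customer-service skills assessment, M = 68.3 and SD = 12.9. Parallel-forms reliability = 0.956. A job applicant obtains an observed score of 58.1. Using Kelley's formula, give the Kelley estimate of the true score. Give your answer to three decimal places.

58.549

Kelley's formula gives T̂ = 0.956·58.1 + 0.044·68.3 = 55.5436 + 3.0052 = 58.5488.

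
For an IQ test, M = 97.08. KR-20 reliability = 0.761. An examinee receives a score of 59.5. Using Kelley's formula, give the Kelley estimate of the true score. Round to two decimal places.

Kelley's formula gives T̂ = 0.761·59.5 + 0.239·97.08 = 45.2795 + 23.20212 = 68.482.

68.48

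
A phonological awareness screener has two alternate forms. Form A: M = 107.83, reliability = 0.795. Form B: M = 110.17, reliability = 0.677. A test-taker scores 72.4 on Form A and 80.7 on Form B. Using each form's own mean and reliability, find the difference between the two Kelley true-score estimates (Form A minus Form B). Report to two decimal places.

T̂_A = 0.795(72.4) + 0.205(107.83) = 79.6632
T̂_B = 0.677(80.7) + 0.323(110.17) = 90.2188
T̂_A − T̂_B = -10.5557

-10.56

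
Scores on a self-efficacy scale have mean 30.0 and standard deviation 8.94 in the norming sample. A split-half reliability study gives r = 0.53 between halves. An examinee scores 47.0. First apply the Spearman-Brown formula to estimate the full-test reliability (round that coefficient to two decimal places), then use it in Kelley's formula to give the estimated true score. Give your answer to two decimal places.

41.73

Spearman-Brown: ρ = 2r/(1 + r) = 2(0.53)/(1 + 0.53) = 1.060/1.53 = 0.6928 → 0.69
Regress the observed score toward the mean by the unreliability: T̂ = 0.69·47.0 + 0.31·30.0 = 32.430 + 9.300 = 41.730.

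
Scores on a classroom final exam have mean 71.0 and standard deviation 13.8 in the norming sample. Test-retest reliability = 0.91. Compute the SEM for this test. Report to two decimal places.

SEM = SD · √(1 − ρ) = 13.8 × √0.09 = 13.8 × 0.3000 = 4.140

4.14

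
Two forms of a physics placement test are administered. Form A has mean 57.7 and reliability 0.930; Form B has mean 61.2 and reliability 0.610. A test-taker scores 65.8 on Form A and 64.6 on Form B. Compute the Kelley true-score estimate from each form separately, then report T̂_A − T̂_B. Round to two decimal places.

1.96

T̂_A = 0.930(65.8) + 0.070(57.7) = 65.2330
T̂_B = 0.610(64.6) + 0.390(61.2) = 63.2740
T̂_A − T̂_B = 1.9590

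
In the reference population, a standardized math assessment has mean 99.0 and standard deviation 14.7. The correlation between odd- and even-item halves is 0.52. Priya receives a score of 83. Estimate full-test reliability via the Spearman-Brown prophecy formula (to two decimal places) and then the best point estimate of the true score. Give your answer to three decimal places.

88.120

Spearman-Brown: ρ = 2r/(1 + r) = 2(0.52)/(1 + 0.52) = 1.040/1.52 = 0.6842 → 0.68
T̂ = 0.68(83) + 0.32(99.0) = 56.44 + 31.680 = 88.1200 → 88.120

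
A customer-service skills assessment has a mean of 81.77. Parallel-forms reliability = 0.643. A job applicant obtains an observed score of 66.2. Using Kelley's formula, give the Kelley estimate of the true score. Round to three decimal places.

71.758

T̂ = 0.643(66.2) + 0.357(81.77) = 42.5666 + 29.19189 = 71.7585 → 71.758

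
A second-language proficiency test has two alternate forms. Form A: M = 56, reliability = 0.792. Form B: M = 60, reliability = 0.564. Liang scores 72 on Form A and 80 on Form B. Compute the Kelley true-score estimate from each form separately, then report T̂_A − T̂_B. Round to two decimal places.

-2.61

T̂_A = 0.792(72) + 0.208(56) = 68.6720
T̂_B = 0.564(80) + 0.436(60) = 71.2800
T̂_A − T̂_B = -2.6080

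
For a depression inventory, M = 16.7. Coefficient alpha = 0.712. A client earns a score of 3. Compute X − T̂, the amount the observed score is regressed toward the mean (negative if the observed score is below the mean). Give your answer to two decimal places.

-3.95

T̂ = ρX + (1 − ρ)μ
  = 0.712 × 3 + 0.288 × 16.7
  = 2.136 + 4.8096
  = 6.9456
  ≈ 6.946
X − T̂ = 3 − 6.946 = -3.946 → -3.95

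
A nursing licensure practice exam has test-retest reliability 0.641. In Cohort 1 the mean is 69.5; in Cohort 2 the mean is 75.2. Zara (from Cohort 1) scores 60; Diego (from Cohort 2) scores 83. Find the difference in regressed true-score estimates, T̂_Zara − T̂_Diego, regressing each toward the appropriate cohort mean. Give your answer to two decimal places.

-16.79

T̂_Zara = 0.641(60) + 0.359(69.5) = 63.4105
T̂_Diego = 0.641(83) + 0.359(75.2) = 80.1998
Difference = 63.4105 − 80.1998 = -16.7893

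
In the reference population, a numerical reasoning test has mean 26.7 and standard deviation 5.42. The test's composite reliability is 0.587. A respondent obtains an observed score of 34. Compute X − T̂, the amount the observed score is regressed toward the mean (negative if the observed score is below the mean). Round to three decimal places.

T̂ = 0.587(34) + 0.413(26.7) = 19.958 + 11.0271 = 30.98510 → 30.9851
X − T̂ = 34 − 30.9851 = 3.0149 → 3.015

3.015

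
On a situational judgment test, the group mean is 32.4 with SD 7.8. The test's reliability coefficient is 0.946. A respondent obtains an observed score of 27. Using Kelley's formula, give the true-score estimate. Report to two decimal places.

T̂ = ρX + (1 − ρ)μ
  = 0.946 × 27 + 0.054 × 32.4
  = 25.542 + 1.7496
  = 27.292
  ≈ 27.29

27.29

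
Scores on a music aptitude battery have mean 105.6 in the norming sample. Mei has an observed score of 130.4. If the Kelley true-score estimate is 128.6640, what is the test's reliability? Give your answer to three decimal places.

T̂ = ρX + (1 − ρ)μ  ⇒  T̂ − μ = ρ(X − μ)
ρ = (T̂ − μ)/(X − μ) = (128.6640 − 105.6) / (130.4 − 105.6) = 23.0640 / 24.8 = 0.93000

0.930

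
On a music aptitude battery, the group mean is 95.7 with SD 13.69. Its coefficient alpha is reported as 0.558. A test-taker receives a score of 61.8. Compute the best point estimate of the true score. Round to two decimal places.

Regress the observed score toward the mean by the unreliability: T̂ = 0.558·61.8 + 0.442·95.7 = 34.4844 + 42.2994 = 76.784.

76.78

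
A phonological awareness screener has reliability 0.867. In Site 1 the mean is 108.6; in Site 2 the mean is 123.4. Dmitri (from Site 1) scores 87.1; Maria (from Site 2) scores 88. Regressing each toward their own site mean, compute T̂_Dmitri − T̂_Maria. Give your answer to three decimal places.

T̂_Dmitri = 0.867(87.1) + 0.133(108.6) = 89.95950
T̂_Maria = 0.867(88) + 0.133(123.4) = 92.70820
Difference = 89.95950 − 92.70820 = -2.74870

-2.749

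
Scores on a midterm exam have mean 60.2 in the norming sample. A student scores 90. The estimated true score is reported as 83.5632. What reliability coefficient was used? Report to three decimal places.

T̂ = ρX + (1 − ρ)μ  ⇒  T̂ − μ = ρ(X − μ)
ρ = (T̂ − μ)/(X − μ) = (83.5632 − 60.2) / (90 − 60.2) = 23.3632 / 29.8 = 0.78400

0.784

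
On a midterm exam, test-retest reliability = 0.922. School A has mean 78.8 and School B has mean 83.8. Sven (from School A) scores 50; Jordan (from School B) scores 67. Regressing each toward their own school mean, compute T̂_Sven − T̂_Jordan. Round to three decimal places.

-16.064

T̂_Sven = 0.922(50) + 0.078(78.8) = 52.24640
T̂_Jordan = 0.922(67) + 0.078(83.8) = 68.31040
Difference = 52.24640 − 68.31040 = -16.06400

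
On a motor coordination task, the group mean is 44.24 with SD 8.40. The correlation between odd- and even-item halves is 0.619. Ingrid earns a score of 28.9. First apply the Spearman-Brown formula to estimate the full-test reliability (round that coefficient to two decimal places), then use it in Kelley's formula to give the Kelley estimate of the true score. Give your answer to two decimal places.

Spearman-Brown: ρ = 2r/(1 + r) = 2(0.619)/(1 + 0.619) = 1.2380/1.619 = 0.7647 → 0.76
Weight the observed score by reliability and the mean by (1 − reliability): T̂ = 0.76·28.9 + 0.24·44.24 = 21.964 + 10.6176 = 32.582.

32.58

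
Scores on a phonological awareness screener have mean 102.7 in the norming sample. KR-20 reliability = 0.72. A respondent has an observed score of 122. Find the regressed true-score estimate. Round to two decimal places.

T̂ = 0.72(122) + 0.28(102.7) = 87.84 + 28.756 = 116.596 → 116.60

116.60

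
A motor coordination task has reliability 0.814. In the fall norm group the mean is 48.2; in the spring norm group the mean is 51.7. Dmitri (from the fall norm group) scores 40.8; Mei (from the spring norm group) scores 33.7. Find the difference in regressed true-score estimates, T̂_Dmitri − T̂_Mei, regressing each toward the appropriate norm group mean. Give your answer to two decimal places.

T̂_Dmitri = 0.814(40.8) + 0.186(48.2) = 42.1764
T̂_Mei = 0.814(33.7) + 0.186(51.7) = 37.0480
Difference = 42.1764 − 37.0480 = 5.1284

5.13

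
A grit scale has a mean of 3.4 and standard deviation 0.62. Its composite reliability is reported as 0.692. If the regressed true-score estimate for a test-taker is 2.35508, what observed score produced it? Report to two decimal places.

1.89

T̂ = ρX + (1 − ρ)μ  ⇒  X = (T̂ − (1 − ρ)μ) / ρ
X = (2.35508 − 0.308 × 3.4) / 0.692 = (2.35508 − 1.0472) / 0.692 = 1.30788 / 0.692 = 1.8900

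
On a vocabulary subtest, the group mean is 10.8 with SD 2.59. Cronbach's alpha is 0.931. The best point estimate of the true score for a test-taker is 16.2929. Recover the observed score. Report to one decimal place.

16.7

T̂ = ρX + (1 − ρ)μ  ⇒  X = (T̂ − (1 − ρ)μ) / ρ
X = (16.2929 − 0.069 × 10.8) / 0.931 = (16.2929 − 0.7452) / 0.931 = 15.5477 / 0.931 = 16.700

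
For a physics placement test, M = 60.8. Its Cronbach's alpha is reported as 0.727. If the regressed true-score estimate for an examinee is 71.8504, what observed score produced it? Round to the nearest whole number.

76

T̂ = ρX + (1 − ρ)μ  ⇒  X = (T̂ − (1 − ρ)μ) / ρ
X = (71.8504 − 0.273 × 60.8) / 0.727 = (71.8504 − 16.5984) / 0.727 = 55.2520 / 0.727 = 76.00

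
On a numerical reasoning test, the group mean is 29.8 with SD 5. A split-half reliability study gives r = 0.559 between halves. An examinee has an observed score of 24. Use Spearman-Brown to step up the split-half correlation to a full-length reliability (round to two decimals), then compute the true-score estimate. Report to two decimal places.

25.62

Spearman-Brown: ρ = 2r/(1 + r) = 2(0.559)/(1 + 0.559) = 1.1180/1.559 = 0.7171 → 0.72
T̂ = ρX + (1 − ρ)μ
  = 0.72 × 24 + 0.28 × 29.8
  = 17.28 + 8.344
  = 25.624
  ≈ 25.62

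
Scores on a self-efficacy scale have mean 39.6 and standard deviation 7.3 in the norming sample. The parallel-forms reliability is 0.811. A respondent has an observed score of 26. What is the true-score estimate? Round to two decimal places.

28.57

T̂ = ρX + (1 − ρ)μ
  = 0.811 × 26 + 0.189 × 39.6
  = 21.086 + 7.4844
  = 28.570
  ≈ 28.57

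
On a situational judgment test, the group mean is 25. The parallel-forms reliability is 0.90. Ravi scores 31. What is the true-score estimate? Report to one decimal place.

30.4

Regress the observed score toward the mean by the unreliability: T̂ = 0.90·31 + 0.10·25 = 27.90 + 2.50 = 30.40.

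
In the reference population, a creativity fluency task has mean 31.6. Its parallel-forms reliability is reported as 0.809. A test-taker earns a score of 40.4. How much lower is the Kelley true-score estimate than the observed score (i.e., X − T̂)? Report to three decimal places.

1.681

Weight the observed score by reliability and the mean by (1 − reliability): T̂ = 0.809·40.4 + 0.191·31.6 = 32.6836 + 6.0356 = 38.71920.
X − T̂ = 40.4 − 38.7192 = 1.6808 → 1.681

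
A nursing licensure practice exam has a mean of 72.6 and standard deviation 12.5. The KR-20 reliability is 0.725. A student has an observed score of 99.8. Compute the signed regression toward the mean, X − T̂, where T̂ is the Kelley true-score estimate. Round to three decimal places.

Kelley's formula gives T̂ = 0.725·99.8 + 0.275·72.6 = 72.3550 + 19.9650 = 92.32000.
X − T̂ = 99.8 − 92.3200 = 7.4800 → 7.480

7.480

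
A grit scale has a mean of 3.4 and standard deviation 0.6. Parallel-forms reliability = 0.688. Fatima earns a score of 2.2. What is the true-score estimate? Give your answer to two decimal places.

T̂ = 0.688(2.2) + 0.312(3.4) = 1.5136 + 1.0608 = 2.574 → 2.57

2.57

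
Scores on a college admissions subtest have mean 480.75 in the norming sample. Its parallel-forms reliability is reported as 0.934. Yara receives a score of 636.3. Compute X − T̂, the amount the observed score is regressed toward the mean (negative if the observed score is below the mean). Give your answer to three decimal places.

10.266

T̂ = 0.934(636.3) + 0.066(480.75) = 594.3042 + 31.72950 = 626.03370 → 626.0337
X − T̂ = 636.3 − 626.0337 = 10.2663 → 10.266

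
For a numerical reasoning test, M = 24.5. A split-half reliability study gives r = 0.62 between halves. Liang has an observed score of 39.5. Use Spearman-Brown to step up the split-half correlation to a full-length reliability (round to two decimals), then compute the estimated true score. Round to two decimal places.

36.05

Spearman-Brown: ρ = 2r/(1 + r) = 2(0.62)/(1 + 0.62) = 1.240/1.62 = 0.7654 → 0.77
T̂ = ρX + (1 − ρ)μ
  = 0.77 × 39.5 + 0.23 × 24.5
  = 30.415 + 5.635
  = 36.050
  ≈ 36.05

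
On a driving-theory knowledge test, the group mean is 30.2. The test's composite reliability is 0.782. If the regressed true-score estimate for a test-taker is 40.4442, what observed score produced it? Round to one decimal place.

43.3

T̂ = ρX + (1 − ρ)μ  ⇒  X = (T̂ − (1 − ρ)μ) / ρ
X = (40.4442 − 0.218 × 30.2) / 0.782 = (40.4442 − 6.5836) / 0.782 = 33.8606 / 0.782 = 43.300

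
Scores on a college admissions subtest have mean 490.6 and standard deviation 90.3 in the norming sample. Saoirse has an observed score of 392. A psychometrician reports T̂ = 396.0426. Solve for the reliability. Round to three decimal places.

T̂ = ρX + (1 − ρ)μ  ⇒  T̂ − μ = ρ(X − μ)
ρ = (T̂ − μ)/(X − μ) = (396.0426 − 490.6) / (392 − 490.6) = -94.5574 / -98.6 = 0.95900

0.959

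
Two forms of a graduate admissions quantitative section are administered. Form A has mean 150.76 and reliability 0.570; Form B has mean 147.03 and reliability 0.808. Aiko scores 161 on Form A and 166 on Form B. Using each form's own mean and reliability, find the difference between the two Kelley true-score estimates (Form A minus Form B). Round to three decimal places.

T̂_A = 0.570(161) + 0.430(150.76) = 156.59680
T̂_B = 0.808(166) + 0.192(147.03) = 162.35776
T̂_A − T̂_B = -5.76096

-5.761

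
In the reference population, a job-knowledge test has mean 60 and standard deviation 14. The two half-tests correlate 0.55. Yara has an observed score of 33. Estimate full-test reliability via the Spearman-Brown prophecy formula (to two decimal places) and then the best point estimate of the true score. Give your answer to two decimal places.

40.83

Spearman-Brown: ρ = 2r/(1 + r) = 2(0.55)/(1 + 0.55) = 1.100/1.55 = 0.7097 → 0.71
T̂ = 0.71(33) + 0.29(60) = 23.43 + 17.40 = 40.830 → 40.83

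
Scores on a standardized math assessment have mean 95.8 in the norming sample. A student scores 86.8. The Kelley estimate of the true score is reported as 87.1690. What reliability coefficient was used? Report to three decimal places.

0.959

T̂ = ρX + (1 − ρ)μ  ⇒  T̂ − μ = ρ(X − μ)
ρ = (T̂ − μ)/(X − μ) = (87.1690 − 95.8) / (86.8 − 95.8) = -8.6310 / -9.0 = 0.95900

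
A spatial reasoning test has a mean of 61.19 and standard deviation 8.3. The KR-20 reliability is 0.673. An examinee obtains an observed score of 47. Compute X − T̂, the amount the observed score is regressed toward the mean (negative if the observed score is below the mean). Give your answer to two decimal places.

Regress the observed score toward the mean by the unreliability: T̂ = 0.673·47 + 0.327·61.19 = 31.631 + 20.00913 = 51.6401.
X − T̂ = 47 − 51.640 = -4.640 → -4.64

-4.64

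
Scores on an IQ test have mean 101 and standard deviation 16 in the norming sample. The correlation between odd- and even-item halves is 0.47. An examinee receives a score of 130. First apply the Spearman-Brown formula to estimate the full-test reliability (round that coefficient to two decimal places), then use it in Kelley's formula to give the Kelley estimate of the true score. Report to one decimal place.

119.6

Spearman-Brown: ρ = 2r/(1 + r) = 2(0.47)/(1 + 0.47) = 0.940/1.47 = 0.6395 → 0.64
T̂ = 0.64(130) + 0.36(101) = 83.20 + 36.36 = 119.56 → 119.6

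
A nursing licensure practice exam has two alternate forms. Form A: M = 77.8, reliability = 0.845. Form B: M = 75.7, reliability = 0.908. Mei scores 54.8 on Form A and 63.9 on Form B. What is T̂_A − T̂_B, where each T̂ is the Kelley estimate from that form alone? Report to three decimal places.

-6.621

T̂_A = 0.845(54.8) + 0.155(77.8) = 58.36500
T̂_B = 0.908(63.9) + 0.092(75.7) = 64.98560
T̂_A − T̂_B = -6.62060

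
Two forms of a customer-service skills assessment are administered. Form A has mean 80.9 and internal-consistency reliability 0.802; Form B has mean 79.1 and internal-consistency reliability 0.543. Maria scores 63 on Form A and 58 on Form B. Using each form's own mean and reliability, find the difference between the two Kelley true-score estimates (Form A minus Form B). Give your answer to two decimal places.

T̂_A = 0.802(63) + 0.198(80.9) = 66.5442
T̂_B = 0.543(58) + 0.457(79.1) = 67.6427
T̂_A − T̂_B = -1.0985

-1.10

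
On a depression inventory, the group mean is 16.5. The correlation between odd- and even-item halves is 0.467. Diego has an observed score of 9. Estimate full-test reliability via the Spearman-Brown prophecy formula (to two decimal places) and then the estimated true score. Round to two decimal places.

11.70

Spearman-Brown: ρ = 2r/(1 + r) = 2(0.467)/(1 + 0.467) = 0.9340/1.467 = 0.6367 → 0.64
T̂ = 0.64(9) + 0.36(16.5) = 5.76 + 5.940 = 11.700 → 11.70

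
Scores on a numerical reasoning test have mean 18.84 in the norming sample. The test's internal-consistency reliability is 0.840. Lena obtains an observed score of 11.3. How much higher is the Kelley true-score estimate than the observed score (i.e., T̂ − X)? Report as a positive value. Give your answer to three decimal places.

T̂ = ρX + (1 − ρ)μ
  = 0.840 × 11.3 + 0.160 × 18.84
  = 9.4920 + 3.01440
  = 12.50640
  ≈ 12.5064
T̂ − X = 12.5064 − 11.3 = 1.2064 → 1.206

1.206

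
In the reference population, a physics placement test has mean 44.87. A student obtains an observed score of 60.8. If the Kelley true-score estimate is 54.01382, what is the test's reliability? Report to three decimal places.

T̂ = ρX + (1 − ρ)μ  ⇒  T̂ − μ = ρ(X − μ)
ρ = (T̂ − μ)/(X − μ) = (54.01382 − 44.87) / (60.8 − 44.87) = 9.14382 / 15.93 = 0.57400

0.574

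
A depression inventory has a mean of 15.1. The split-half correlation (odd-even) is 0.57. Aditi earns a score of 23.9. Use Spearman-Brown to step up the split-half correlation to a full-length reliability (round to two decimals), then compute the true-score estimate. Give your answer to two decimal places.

Spearman-Brown: ρ = 2r/(1 + r) = 2(0.57)/(1 + 0.57) = 1.140/1.57 = 0.7261 → 0.73
T̂ = ρX + (1 − ρ)μ
  = 0.73 × 23.9 + 0.27 × 15.1
  = 17.447 + 4.077
  = 21.524
  ≈ 21.52

21.52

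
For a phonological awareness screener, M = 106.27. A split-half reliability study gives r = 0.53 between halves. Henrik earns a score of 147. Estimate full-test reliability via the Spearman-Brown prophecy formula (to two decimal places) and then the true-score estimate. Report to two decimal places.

134.37

Spearman-Brown: ρ = 2r/(1 + r) = 2(0.53)/(1 + 0.53) = 1.060/1.53 = 0.6928 → 0.69
Weight the observed score by reliability and the mean by (1 − reliability): T̂ = 0.69·147 + 0.31·106.27 = 101.43 + 32.9437 = 134.374.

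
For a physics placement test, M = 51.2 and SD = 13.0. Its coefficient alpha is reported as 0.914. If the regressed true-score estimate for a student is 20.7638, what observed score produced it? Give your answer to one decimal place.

17.9

T̂ = ρX + (1 − ρ)μ  ⇒  X = (T̂ − (1 − ρ)μ) / ρ
X = (20.7638 − 0.086 × 51.2) / 0.914 = (20.7638 − 4.4032) / 0.914 = 16.3606 / 0.914 = 17.900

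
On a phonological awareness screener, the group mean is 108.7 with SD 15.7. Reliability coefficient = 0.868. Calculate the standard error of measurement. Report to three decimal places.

5.704

SEM = SD · √(1 − ρ) = 15.7 × √0.132 = 15.7 × 0.3633 = 5.7041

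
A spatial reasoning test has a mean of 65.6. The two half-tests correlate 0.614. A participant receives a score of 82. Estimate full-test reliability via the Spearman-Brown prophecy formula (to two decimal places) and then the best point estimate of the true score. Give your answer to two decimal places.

Spearman-Brown: ρ = 2r/(1 + r) = 2(0.614)/(1 + 0.614) = 1.2280/1.614 = 0.7608 → 0.76
T̂ = 0.76(82) + 0.24(65.6) = 62.32 + 15.744 = 78.064 → 78.06

78.06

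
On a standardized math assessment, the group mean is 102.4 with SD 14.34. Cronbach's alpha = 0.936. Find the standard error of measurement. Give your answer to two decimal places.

SEM = SD · √(1 − ρ) = 14.34 × √0.064 = 14.34 × 0.2530 = 3.628

3.63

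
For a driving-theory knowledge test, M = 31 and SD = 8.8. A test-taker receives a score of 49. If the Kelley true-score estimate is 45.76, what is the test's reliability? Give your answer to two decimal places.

0.82

T̂ = ρX + (1 − ρ)μ  ⇒  T̂ − μ = ρ(X − μ)
ρ = (T̂ − μ)/(X − μ) = (45.76 − 31) / (49 − 31) = 14.76 / 18.0 = 0.8200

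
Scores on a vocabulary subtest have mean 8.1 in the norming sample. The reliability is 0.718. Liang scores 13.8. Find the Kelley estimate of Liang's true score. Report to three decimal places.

12.193

T̂ = 0.718(13.8) + 0.282(8.1) = 9.9084 + 2.2842 = 12.1926 → 12.193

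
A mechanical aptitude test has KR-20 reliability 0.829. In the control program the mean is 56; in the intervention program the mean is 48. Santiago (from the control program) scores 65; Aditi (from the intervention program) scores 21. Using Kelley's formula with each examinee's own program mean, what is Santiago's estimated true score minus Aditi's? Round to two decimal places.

T̂_Santiago = 0.829(65) + 0.171(56) = 63.4610
T̂_Aditi = 0.829(21) + 0.171(48) = 25.6170
Difference = 63.4610 − 25.6170 = 37.8440

37.84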